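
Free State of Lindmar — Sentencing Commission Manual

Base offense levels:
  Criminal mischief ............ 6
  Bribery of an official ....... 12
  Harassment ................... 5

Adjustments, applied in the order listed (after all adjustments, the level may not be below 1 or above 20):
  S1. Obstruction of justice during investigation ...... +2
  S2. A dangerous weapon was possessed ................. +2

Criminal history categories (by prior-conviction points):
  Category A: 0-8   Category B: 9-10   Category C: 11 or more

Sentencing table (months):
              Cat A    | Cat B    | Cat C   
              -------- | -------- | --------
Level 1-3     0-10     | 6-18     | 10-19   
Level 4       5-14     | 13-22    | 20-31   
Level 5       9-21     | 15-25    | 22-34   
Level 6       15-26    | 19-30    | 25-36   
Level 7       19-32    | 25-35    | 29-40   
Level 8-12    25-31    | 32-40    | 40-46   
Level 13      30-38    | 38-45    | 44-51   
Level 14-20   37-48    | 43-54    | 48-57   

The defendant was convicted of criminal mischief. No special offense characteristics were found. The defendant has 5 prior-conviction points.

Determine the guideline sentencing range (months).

Base offense level for criminal mischief: 6.
Final offense level: 6.
Criminal history: 5 prior points → Category A (0-8).
Level 6 falls in the 6 band.
Grid: Level 6 × Category A = 15-26 months.

15-26 months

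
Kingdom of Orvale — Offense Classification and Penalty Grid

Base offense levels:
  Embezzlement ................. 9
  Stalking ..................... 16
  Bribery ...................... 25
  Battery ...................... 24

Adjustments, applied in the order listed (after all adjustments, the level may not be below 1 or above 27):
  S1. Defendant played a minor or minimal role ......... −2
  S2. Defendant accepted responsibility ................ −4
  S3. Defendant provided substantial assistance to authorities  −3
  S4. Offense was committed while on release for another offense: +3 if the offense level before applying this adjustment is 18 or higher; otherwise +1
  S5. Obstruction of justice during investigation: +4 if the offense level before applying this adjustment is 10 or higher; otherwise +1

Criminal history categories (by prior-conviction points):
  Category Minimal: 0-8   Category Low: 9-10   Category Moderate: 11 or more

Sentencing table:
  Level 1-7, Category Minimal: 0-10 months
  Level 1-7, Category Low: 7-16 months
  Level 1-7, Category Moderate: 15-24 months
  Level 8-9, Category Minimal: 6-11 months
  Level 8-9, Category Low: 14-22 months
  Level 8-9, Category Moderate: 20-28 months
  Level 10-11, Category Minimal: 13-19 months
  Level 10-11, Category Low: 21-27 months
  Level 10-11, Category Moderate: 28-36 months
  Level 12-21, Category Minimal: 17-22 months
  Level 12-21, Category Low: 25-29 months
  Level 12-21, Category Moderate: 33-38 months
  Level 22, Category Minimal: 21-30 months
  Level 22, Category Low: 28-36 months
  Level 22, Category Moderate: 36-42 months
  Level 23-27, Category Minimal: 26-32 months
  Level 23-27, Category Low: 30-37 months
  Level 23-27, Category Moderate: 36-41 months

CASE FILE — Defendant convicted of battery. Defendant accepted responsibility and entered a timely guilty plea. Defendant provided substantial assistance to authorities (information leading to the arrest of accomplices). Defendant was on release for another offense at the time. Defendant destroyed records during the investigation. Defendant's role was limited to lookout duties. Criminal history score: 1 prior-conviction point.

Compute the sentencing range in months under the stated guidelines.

17-22 months

Base offense level for battery: 24.
S1 applies: 24 − 2 = 22.
S2 applies: 22 − 4 = 18.
S3 applies: 18 − 3 = 15.
S4 applies (level before this adjustment is 15 < 18, so +1): 15 + 1 = 16.
S5 applies (level before this adjustment is 16 ≥ 10, so +4): 16 + 4 = 20.
Final offense level: 20.
Criminal history: 1 prior point → Category Minimal (0-8).
Level 20 falls in the 12-21 band.
Grid: Level 12-21 × Category Minimal = 17-22 months.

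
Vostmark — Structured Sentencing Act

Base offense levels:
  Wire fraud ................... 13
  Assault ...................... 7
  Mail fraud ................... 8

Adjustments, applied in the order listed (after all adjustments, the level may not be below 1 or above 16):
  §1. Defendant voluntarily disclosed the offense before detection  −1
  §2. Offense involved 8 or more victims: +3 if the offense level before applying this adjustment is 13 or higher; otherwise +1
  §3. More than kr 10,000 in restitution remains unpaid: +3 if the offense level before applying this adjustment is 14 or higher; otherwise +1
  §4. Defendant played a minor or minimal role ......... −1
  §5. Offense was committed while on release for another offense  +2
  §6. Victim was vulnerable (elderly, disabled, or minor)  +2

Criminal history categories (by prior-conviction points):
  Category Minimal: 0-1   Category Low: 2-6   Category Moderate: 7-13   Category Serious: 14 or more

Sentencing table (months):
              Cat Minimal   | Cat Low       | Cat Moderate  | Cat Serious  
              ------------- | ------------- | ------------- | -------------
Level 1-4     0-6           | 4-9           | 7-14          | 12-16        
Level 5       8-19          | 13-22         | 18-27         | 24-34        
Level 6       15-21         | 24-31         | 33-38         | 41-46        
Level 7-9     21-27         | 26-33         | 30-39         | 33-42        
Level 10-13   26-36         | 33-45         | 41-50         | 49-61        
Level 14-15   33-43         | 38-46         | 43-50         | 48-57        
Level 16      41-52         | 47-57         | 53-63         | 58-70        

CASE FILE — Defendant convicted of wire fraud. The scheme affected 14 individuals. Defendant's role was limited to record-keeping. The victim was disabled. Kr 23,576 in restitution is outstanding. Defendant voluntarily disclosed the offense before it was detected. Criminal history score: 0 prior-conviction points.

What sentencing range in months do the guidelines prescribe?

33-43 months

Base offense level for wire fraud: 13.
§1 applies: 13 − 1 = 12.
§2 applies (level before this adjustment is 12 < 13, so +1): 12 + 1 = 13.
§3 applies (level before this adjustment is 13 < 14, so +1): 13 + 1 = 14.
§4 applies: 14 − 1 = 13.
§5 does not apply.
§6 applies: 13 + 2 = 15.
Final offense level: 15.
Criminal history: 0 prior points → Category Minimal (0-1).
Level 15 falls in the 14-15 band.
Grid: Level 14-15 × Category Minimal = 33-43 months.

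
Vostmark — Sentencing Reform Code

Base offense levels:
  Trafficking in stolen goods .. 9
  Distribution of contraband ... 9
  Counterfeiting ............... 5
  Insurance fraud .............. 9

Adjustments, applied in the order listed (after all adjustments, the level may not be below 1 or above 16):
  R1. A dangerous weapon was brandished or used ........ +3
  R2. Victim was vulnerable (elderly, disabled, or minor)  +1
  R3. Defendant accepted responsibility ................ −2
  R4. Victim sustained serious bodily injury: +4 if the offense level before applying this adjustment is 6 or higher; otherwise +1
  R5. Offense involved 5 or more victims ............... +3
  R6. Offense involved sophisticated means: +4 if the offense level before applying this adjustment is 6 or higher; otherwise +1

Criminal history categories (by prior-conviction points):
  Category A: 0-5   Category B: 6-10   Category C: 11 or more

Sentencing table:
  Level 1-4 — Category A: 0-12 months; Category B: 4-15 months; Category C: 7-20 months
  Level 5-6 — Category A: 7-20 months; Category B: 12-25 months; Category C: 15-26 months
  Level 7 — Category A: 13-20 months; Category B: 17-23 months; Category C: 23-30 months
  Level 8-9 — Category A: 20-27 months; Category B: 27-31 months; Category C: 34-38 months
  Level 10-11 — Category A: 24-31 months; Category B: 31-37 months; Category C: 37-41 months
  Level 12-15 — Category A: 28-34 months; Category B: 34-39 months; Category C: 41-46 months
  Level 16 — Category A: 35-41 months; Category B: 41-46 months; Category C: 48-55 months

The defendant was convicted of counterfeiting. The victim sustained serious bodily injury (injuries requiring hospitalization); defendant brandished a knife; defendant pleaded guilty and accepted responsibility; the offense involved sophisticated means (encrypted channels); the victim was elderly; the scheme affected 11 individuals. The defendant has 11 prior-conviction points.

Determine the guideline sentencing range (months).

Base offense level for counterfeiting: 5.
R1 applies: 5 + 3 = 8.
R2 applies: 8 + 1 = 9.
R3 applies: 9 − 2 = 7.
R4 applies (level before this adjustment is 7 ≥ 6, so +4): 7 + 4 = 11.
R5 applies: 11 + 3 = 14.
R6 applies (level before this adjustment is 14 ≥ 6, so +4): 14 + 4 = 18.
Level 18 exceeds the maximum of 16; capped at 16.
Final offense level: 16.
Criminal history: 11 prior points → Category C (11+).
Level 16 falls in the 16 band.
Grid: Level 16 × Category C = 48-55 months.

48-55 months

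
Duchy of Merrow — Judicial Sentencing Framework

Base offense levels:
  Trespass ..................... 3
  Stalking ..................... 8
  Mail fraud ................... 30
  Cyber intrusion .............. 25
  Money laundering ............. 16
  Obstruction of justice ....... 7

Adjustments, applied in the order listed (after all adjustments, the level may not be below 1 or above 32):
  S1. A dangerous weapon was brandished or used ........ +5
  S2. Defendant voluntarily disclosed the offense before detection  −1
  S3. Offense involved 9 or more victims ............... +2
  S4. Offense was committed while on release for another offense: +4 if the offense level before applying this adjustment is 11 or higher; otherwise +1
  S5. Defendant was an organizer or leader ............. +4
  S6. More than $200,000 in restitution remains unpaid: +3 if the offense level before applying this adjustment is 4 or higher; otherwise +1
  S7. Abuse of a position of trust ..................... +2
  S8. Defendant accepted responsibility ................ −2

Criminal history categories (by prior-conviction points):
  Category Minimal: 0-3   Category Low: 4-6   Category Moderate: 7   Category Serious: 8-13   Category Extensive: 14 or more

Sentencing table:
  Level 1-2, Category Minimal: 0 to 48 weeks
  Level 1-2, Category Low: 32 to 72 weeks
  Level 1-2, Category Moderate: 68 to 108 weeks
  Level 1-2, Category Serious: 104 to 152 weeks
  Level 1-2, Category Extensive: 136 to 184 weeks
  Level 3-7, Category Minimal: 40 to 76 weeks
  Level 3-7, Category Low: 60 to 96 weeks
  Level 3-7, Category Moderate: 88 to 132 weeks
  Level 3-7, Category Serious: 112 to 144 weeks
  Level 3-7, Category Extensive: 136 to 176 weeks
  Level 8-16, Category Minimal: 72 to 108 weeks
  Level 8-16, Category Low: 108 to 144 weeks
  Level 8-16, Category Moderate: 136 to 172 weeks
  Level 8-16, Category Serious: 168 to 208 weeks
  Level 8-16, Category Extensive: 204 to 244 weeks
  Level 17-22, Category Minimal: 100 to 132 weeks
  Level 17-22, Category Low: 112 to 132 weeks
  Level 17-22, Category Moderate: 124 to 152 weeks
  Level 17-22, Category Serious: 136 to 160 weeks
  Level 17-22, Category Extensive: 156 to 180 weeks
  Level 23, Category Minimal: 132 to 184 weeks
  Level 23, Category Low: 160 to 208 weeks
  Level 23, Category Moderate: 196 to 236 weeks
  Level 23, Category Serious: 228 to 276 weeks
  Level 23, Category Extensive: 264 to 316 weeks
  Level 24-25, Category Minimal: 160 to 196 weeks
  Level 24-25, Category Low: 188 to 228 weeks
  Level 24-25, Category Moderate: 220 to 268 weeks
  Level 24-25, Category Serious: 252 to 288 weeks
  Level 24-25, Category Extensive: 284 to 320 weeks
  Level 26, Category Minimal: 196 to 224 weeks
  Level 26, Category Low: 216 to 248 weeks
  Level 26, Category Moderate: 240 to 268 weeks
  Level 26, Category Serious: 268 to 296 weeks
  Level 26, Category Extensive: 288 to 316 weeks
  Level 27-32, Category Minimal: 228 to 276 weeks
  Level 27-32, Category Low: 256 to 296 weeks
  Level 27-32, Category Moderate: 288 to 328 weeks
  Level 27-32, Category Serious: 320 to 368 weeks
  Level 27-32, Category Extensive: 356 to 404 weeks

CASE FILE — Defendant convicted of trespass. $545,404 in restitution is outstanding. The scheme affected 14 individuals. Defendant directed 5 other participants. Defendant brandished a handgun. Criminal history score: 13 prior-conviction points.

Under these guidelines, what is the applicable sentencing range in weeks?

Base offense level for trespass: 3.
S1 applies: 3 + 5 = 8.
S2 does not apply.
S3 applies: 8 + 2 = 10.
S4 does not apply.
S5 applies: 10 + 4 = 14.
S6 applies (level before this adjustment is 14 ≥ 4, so +3): 14 + 3 = 17.
S8 does not apply.
Final offense level: 17.
Criminal history: 13 prior points → Category Serious (8-13).
Level 17 falls in the 17-22 band.
Grid: Level 17-22 × Category Serious = 136-160 weeks.

136-160 weeks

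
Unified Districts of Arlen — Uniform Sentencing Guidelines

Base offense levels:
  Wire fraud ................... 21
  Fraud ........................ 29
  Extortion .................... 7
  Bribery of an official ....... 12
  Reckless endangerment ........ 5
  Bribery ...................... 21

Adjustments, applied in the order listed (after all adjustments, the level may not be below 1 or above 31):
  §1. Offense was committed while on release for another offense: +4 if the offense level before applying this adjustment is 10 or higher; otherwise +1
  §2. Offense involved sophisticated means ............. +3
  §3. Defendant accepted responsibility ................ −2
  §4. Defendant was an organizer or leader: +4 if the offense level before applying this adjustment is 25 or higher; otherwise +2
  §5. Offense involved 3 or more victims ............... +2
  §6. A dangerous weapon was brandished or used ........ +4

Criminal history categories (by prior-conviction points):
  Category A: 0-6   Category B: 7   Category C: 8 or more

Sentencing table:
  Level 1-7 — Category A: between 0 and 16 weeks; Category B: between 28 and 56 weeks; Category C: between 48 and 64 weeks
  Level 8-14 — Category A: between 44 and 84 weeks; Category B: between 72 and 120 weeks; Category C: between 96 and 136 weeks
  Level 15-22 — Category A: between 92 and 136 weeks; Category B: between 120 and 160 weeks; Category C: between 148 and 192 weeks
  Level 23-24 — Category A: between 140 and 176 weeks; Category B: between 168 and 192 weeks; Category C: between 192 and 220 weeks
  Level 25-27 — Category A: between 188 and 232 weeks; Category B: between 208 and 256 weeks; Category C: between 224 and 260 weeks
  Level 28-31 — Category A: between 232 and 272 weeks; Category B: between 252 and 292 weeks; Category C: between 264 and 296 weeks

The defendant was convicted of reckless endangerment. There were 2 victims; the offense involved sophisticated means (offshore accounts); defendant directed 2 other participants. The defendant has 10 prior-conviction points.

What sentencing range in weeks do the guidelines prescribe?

Base offense level for reckless endangerment: 5.
§1 does not apply.
§2 applies: 5 + 3 = 8.
§3 does not apply.
§4 applies (level before this adjustment is 8 < 25, so +2): 8 + 2 = 10.
§6 does not apply.
Final offense level: 10.
Criminal history: 10 prior points → Category C (8+).
Level 10 falls in the 8-14 band.
Grid: Level 8-14 × Category C = 96-136 weeks.

96-136 weeks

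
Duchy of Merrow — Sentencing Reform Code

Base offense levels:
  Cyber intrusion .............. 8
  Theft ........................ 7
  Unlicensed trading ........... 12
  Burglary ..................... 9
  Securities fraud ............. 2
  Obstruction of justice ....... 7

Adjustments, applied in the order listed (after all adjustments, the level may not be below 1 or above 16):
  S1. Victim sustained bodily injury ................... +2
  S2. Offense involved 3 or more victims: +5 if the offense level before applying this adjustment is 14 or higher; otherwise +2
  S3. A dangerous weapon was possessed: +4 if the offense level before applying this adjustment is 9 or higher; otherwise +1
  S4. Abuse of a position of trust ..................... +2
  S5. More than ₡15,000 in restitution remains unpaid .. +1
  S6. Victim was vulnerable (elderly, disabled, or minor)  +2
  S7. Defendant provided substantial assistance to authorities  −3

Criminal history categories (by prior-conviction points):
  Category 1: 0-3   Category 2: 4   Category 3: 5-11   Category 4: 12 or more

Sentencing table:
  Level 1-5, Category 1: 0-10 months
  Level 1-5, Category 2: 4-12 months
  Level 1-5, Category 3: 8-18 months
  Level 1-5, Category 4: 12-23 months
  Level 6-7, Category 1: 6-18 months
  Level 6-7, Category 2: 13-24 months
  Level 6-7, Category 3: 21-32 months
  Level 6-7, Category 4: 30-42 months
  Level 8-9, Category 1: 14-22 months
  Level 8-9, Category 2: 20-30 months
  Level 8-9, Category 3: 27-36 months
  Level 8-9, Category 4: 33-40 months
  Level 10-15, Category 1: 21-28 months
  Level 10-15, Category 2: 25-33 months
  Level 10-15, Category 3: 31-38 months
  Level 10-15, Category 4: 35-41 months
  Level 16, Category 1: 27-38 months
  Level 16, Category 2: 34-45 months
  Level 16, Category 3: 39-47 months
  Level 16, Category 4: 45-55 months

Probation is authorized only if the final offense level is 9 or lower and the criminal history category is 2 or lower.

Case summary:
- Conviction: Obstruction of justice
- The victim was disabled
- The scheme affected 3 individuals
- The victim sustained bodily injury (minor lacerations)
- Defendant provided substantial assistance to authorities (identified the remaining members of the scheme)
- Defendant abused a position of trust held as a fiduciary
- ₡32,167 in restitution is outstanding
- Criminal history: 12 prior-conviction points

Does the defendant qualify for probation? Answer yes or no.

Base offense level for obstruction of justice: 7.
S1 applies: 7 + 2 = 9.
S2 applies (level before this adjustment is 9 < 14, so +2): 9 + 2 = 11.
S4 applies: 11 + 2 = 13.
S5 applies: 13 + 1 = 14.
S6 applies: 14 + 2 = 16.
S7 applies: 16 − 3 = 13.
Final offense level: 13.
Criminal history: 12 prior points → Category 4 (12+).
Level 13 falls in the 10-15 band.
Grid: Level 10-15 × Category 4 = 35-41 months.
Probation check: level 13 > 9 and category 4 > 2 → not eligible.

No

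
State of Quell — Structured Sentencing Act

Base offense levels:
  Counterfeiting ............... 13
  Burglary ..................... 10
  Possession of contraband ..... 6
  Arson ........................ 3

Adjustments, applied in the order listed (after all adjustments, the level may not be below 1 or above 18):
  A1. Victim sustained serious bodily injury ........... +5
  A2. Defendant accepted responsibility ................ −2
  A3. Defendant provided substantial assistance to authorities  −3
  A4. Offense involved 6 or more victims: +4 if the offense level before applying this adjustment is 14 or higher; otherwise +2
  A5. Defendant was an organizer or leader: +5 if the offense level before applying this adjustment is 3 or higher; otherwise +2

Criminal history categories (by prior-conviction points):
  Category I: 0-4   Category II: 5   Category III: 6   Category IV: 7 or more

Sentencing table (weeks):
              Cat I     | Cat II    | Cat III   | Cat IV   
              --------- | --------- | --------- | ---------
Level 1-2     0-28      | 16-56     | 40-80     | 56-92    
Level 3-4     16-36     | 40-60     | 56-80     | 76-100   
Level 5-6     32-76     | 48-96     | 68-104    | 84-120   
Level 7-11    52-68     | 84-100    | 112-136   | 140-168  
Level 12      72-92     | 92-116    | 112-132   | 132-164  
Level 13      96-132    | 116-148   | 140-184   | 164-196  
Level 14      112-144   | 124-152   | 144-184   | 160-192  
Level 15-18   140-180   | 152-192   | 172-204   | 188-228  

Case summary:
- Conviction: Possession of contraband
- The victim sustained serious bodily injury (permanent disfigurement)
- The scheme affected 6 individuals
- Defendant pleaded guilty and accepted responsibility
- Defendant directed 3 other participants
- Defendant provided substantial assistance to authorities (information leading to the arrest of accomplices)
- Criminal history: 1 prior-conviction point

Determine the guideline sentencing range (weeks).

96-132 weeks

Base offense level for possession of contraband: 6.
A1 applies: 6 + 5 = 11.
A2 applies: 11 − 2 = 9.
A3 applies: 9 − 3 = 6.
A4 applies (level before this adjustment is 6 < 14, so +2): 6 + 2 = 8.
A5 applies (level before this adjustment is 8 ≥ 3, so +5): 8 + 5 = 13.
Final offense level: 13.
Criminal history: 1 prior point → Category I (0-4).
Level 13 falls in the 13 band.
Grid: Level 13 × Category I = 96-132 weeks.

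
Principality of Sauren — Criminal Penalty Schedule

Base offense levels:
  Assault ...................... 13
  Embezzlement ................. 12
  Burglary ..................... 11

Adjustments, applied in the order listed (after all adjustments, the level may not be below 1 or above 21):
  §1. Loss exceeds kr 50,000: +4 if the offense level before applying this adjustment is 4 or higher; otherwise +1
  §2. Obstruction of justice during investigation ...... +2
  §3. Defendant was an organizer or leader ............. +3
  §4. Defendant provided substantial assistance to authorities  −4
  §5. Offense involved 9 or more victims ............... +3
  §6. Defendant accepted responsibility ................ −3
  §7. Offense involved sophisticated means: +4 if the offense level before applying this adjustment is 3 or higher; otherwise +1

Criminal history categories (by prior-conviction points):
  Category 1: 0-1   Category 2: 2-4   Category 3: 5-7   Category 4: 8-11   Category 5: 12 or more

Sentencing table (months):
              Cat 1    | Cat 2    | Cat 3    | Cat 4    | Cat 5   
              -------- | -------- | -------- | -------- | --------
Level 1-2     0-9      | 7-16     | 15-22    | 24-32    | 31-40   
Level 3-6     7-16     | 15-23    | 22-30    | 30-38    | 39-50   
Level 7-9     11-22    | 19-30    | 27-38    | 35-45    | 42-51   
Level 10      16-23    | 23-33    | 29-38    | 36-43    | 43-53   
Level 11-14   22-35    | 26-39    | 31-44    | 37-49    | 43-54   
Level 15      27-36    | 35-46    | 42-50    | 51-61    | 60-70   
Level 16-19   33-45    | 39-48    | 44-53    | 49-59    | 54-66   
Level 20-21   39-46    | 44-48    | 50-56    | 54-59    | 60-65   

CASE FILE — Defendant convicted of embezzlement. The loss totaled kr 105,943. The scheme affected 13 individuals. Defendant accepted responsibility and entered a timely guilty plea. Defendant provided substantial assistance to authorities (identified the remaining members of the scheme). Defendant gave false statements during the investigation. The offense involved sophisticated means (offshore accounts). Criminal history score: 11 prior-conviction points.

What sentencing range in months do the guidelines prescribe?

Base offense level for embezzlement: 12.
§1 applies (level before this adjustment is 12 ≥ 4, so +4): 12 + 4 = 16.
§2 applies: 16 + 2 = 18.
§4 applies: 18 − 4 = 14.
§5 applies: 14 + 3 = 17.
§6 applies: 17 − 3 = 14.
§7 applies (level before this adjustment is 14 ≥ 3, so +4): 14 + 4 = 18.
Final offense level: 18.
Criminal history: 11 prior points → Category 4 (8-11).
Level 18 falls in the 16-19 band.
Grid: Level 16-19 × Category 4 = 49-59 months.

49-59 months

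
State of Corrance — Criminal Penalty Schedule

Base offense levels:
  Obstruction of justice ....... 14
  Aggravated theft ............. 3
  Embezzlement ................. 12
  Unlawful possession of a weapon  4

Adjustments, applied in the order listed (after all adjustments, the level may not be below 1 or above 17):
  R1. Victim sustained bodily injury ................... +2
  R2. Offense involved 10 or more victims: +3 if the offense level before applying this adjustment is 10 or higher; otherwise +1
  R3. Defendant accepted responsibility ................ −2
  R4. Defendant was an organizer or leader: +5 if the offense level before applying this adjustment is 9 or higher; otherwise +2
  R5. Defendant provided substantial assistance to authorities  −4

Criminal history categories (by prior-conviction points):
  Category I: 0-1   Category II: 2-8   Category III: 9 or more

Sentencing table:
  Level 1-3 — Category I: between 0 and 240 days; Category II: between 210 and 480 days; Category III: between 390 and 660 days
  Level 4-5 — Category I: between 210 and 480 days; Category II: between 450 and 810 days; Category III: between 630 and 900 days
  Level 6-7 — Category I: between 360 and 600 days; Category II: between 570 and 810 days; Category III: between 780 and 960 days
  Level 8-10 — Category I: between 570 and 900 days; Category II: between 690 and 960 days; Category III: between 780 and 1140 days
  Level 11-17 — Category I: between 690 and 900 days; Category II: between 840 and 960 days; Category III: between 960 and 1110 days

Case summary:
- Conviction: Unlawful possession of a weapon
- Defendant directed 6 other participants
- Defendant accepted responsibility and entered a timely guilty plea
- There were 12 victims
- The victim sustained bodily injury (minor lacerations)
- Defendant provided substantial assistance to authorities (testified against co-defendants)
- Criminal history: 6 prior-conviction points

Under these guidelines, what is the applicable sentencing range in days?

210-480 days

Base offense level for unlawful possession of a weapon: 4.
R1 applies: 4 + 2 = 6.
R2 applies (level before this adjustment is 6 < 10, so +1): 6 + 1 = 7.
R3 applies: 7 − 2 = 5.
R4 applies (level before this adjustment is 5 < 9, so +2): 5 + 2 = 7.
R5 applies: 7 − 4 = 3.
Final offense level: 3.
Criminal history: 6 prior points → Category II (2-8).
Level 3 falls in the 1-3 band.
Grid: Level 1-3 × Category II = 210-480 days.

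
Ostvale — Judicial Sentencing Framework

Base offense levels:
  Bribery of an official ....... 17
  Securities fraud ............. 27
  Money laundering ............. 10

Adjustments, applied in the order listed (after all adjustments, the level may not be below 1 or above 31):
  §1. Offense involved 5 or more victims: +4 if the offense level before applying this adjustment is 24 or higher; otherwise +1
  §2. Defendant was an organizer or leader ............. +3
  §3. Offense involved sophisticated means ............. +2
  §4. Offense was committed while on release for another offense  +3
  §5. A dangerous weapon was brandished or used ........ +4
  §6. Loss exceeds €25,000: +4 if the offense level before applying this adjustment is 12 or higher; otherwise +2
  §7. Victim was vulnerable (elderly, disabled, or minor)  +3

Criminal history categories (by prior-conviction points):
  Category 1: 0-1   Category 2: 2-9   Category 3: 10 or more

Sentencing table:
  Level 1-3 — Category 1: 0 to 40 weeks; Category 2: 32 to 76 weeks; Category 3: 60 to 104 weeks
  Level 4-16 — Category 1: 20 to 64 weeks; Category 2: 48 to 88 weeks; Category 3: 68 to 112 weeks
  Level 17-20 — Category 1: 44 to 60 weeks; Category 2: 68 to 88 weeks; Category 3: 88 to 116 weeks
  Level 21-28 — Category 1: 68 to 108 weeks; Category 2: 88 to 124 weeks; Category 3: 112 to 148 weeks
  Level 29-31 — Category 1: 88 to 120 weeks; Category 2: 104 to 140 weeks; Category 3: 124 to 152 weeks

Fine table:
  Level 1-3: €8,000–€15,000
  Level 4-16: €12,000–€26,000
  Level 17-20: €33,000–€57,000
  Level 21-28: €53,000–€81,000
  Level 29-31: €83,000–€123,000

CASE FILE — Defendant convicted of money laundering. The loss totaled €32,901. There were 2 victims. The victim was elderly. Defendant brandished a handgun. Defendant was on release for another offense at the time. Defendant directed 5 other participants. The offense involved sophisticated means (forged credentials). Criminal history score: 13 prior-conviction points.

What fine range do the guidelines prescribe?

€83,000–€123,000

Base offense level for money laundering: 10.
§2 applies: 10 + 3 = 13.
§3 applies: 13 + 2 = 15.
§4 applies: 15 + 3 = 18.
§5 applies: 18 + 4 = 22.
§6 applies (level before this adjustment is 22 ≥ 12, so +4): 22 + 4 = 26.
§7 applies: 26 + 3 = 29.
Final offense level: 29.
Level 29 falls in the 29-31 band.
Fine table: Level 29-31 → €83,000–€123,000.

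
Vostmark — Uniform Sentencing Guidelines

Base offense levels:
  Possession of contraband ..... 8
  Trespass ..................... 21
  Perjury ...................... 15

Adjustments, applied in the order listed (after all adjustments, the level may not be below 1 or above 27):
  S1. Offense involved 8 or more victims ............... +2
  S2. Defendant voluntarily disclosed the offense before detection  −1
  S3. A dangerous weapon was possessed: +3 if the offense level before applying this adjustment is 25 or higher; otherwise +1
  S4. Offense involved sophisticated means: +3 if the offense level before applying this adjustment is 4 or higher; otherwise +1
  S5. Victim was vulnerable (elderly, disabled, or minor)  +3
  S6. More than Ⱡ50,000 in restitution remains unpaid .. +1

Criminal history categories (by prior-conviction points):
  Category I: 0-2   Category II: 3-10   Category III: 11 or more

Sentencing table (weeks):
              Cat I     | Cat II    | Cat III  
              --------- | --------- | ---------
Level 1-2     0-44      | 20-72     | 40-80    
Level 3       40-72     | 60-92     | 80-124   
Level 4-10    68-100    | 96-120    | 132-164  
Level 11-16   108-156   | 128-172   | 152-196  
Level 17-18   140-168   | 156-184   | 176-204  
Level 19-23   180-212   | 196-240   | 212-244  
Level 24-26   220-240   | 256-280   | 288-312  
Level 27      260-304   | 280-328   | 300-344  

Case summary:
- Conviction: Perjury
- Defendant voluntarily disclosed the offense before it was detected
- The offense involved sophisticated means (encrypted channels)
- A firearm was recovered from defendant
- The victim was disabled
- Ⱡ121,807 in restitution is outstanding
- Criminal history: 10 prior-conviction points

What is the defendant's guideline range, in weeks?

196-240 weeks

Base offense level for perjury: 15.
S2 applies: 15 − 1 = 14.
S3 applies (level before this adjustment is 14 < 25, so +1): 14 + 1 = 15.
S4 applies (level before this adjustment is 15 ≥ 4, so +3): 15 + 3 = 18.
S5 applies: 18 + 3 = 21.
S6 applies: 21 + 1 = 22.
Final offense level: 22.
Criminal history: 10 prior points → Category II (3-10).
Level 22 falls in the 19-23 band.
Grid: Level 19-23 × Category II = 196-240 weeks.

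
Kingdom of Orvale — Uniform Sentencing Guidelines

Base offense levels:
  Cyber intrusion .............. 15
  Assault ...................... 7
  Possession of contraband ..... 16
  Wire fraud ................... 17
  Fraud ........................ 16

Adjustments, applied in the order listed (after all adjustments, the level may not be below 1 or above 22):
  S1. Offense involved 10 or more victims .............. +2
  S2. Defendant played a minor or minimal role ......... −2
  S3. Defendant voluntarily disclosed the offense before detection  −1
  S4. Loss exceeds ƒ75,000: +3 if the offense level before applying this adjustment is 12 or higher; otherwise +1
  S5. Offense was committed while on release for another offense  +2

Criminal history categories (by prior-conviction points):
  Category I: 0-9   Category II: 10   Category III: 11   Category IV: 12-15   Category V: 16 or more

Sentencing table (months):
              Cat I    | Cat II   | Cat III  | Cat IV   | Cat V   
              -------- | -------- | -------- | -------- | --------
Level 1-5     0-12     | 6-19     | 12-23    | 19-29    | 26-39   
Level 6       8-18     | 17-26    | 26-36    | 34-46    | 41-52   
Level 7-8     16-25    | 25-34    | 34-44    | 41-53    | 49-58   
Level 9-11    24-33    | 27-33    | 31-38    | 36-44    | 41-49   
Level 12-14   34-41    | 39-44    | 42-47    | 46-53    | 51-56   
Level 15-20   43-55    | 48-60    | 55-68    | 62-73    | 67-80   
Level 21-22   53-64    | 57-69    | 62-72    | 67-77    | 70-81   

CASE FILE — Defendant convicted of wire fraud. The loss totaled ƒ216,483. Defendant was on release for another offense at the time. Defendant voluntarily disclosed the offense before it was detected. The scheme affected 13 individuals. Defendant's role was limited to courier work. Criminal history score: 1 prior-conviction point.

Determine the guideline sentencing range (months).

53-64 months

Base offense level for wire fraud: 17.
S1 applies: 17 + 2 = 19.
S2 applies: 19 − 2 = 17.
S3 applies: 17 − 1 = 16.
S4 applies (level before this adjustment is 16 ≥ 12, so +3): 16 + 3 = 19.
S5 applies: 19 + 2 = 21.
Final offense level: 21.
Criminal history: 1 prior point → Category I (0-9).
Level 21 falls in the 21-22 band.
Grid: Level 21-22 × Category I = 53-64 months.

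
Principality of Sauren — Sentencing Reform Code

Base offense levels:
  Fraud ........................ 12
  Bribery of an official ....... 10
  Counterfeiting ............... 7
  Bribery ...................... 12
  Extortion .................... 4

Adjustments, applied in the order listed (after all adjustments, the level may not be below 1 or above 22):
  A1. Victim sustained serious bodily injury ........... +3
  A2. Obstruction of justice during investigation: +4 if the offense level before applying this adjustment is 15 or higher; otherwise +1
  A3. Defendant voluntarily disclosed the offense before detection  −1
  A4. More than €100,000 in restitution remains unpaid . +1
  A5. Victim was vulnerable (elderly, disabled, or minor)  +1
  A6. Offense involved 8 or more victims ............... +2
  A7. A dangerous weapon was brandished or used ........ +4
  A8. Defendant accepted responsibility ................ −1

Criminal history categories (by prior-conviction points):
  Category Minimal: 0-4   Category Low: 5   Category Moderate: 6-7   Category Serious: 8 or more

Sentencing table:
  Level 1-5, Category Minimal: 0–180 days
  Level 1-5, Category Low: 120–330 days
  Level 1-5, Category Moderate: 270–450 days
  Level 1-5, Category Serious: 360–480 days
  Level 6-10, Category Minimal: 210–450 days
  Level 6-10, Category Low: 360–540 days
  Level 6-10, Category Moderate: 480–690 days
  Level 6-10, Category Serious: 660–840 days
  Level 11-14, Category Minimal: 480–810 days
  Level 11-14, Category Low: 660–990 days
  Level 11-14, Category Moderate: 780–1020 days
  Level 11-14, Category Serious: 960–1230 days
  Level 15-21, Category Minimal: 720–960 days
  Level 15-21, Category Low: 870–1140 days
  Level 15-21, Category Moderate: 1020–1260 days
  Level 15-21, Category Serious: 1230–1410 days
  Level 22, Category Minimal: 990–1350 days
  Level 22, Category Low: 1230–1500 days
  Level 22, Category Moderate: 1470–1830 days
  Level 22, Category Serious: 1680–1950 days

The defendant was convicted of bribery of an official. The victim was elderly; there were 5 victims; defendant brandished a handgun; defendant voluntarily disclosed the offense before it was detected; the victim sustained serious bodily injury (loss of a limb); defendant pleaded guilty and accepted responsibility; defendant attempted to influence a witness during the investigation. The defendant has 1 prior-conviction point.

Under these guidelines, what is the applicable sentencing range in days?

720-960 days

Base offense level for bribery of an official: 10.
A1 applies: 10 + 3 = 13.
A2 applies (level before this adjustment is 13 < 15, so +1): 13 + 1 = 14.
A3 applies: 14 − 1 = 13.
A5 applies: 13 + 1 = 14.
A6 does not apply.
A7 applies: 14 + 4 = 18.
A8 applies: 18 − 1 = 17.
Final offense level: 17.
Criminal history: 1 prior point → Category Minimal (0-4).
Level 17 falls in the 15-21 band.
Grid: Level 15-21 × Category Minimal = 720-960 days.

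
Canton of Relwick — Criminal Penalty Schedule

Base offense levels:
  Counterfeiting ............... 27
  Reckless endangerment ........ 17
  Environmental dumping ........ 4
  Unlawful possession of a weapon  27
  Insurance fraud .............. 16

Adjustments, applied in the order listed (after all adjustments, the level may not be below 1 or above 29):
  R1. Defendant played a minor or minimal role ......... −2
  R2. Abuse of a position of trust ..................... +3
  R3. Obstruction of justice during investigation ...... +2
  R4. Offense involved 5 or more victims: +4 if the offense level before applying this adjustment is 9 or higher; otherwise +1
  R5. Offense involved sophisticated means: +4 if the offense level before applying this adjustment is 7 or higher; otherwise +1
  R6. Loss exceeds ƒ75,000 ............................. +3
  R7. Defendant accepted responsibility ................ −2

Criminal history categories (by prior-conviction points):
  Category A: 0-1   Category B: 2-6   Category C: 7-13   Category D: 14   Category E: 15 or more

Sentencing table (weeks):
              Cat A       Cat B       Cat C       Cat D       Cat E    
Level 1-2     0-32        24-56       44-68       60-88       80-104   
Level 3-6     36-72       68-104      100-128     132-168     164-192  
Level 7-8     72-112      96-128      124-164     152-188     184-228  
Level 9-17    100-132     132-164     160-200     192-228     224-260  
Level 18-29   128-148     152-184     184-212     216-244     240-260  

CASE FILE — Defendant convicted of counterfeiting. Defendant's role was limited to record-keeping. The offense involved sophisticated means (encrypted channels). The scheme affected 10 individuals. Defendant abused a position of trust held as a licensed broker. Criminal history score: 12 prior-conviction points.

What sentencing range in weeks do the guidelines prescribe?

184-212 weeks

Base offense level for counterfeiting: 27.
R1 applies: 27 − 2 = 25.
R2 applies: 25 + 3 = 28.
R4 applies (level before this adjustment is 28 ≥ 9, so +4): 28 + 4 = 32.
R5 applies (level before this adjustment is 32 ≥ 7, so +4): 32 + 4 = 36.
R6 does not apply.
Level 36 exceeds the maximum of 29; capped at 29.
Final offense level: 29.
Criminal history: 12 prior points → Category C (7-13).
Level 29 falls in the 18-29 band.
Grid: Level 18-29 × Category C = 184-212 weeks.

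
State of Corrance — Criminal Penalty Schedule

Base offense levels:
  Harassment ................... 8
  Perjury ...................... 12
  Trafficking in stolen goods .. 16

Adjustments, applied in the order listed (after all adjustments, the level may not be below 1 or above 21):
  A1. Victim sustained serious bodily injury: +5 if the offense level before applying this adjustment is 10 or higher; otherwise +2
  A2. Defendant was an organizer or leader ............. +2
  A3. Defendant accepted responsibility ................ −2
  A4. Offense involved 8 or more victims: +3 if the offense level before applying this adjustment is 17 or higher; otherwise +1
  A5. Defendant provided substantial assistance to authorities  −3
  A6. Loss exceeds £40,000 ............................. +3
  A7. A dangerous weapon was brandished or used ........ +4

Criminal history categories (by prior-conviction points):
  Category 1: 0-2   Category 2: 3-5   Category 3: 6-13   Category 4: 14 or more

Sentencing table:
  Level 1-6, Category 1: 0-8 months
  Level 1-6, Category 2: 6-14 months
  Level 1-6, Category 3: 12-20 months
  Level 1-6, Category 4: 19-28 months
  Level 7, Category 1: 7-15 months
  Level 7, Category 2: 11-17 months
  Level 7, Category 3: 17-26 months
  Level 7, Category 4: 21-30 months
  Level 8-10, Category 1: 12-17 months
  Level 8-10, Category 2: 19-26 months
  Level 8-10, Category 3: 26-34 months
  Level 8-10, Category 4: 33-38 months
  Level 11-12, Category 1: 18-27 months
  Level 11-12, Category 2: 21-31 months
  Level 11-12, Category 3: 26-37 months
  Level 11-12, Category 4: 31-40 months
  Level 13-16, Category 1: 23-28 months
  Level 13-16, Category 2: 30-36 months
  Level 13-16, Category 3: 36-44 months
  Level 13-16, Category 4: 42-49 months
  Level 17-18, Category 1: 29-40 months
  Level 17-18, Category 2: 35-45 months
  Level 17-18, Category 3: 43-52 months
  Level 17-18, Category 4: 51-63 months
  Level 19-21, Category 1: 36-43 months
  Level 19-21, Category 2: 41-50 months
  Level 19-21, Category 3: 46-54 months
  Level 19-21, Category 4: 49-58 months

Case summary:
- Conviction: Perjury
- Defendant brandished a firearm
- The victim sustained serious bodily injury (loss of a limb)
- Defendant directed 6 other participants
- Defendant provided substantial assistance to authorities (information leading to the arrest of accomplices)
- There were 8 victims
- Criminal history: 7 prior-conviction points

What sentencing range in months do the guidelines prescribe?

Base offense level for perjury: 12.
A1 applies (level before this adjustment is 12 ≥ 10, so +5): 12 + 5 = 17.
A2 applies: 17 + 2 = 19.
A3 does not apply.
A4 applies (level before this adjustment is 19 ≥ 17, so +3): 19 + 3 = 22.
A5 applies: 22 − 3 = 19.
A6 does not apply.
A7 applies: 19 + 4 = 23.
Level 23 exceeds the maximum of 21; capped at 21.
Final offense level: 21.
Criminal history: 7 prior points → Category 3 (6-13).
Level 21 falls in the 19-21 band.
Grid: Level 19-21 × Category 3 = 46-54 months.

46-54 months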